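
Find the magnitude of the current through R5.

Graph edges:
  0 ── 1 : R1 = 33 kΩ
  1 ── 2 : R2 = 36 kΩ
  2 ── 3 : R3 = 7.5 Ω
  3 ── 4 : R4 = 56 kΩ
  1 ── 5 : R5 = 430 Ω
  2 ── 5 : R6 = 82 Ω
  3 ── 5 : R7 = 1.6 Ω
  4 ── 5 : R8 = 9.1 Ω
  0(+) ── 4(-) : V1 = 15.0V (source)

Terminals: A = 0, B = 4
Nodal analysis, taking node 4 as the 0 V reference.
Source V1 fixes V_0 = 15 V.
KCL at each unknown node (sum of currents leaving = 0; resistances in Ω):
  Node 1: (V_1 - 15)/33000 + (V_1 - V_2)/36000 + (V_1 - V_5)/430 = 0
  Node 2: (V_2 - V_1)/36000 + (V_2 - V_3)/7.5 + (V_2 - V_5)/82 = 0
  Node 3: (V_3 - V_2)/7.5 + (V_3 - 0)/56000 + (V_3 - V_5)/1.6 = 0
  Node 5: (V_5 - V_1)/430 + (V_5 - V_2)/82 + (V_5 - V_3)/1.6 + (V_5 - 0)/9.1 = 0
Collecting terms (coefficients in siemens):
  0.002384·V_1 - 0.00002778·V_2 - 0.002326·V_5 = 0.0004545
  0.1456·V_2 - 0.00002778·V_1 - 0.1333·V_3 - 0.0122·V_5 = 0
  0.7584·V_3 - 0.1333·V_2 - 0.625·V_5 = 0
  0.7494·V_5 - 0.002326·V_1 - 0.0122·V_2 - 0.625·V_3 = 0
Solving these 4 simultaneous equations (Gaussian elimination) gives:
  V_1 = 0.1947 V, V_2 = 0.004125 V, V_3 = 0.00409 V, V_5 = 0.004082 V
I_R5 = (V_1 - V_5)/R5 = (0.1947 - 0.004082)/430 = 0.0004434 A
|I_R5| = 0.0004434 A

Final answer: |I_R5| = 0.0004434 A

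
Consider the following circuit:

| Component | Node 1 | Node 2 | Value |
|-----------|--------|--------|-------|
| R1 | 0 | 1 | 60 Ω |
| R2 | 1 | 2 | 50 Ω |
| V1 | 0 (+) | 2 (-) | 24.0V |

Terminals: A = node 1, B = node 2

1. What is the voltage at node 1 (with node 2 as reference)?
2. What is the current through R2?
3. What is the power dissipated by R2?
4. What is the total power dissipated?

Nodal analysis, taking node 2 as the 0 V reference.
Source V1 fixes V_0 = 24 V.
KCL at each unknown node (sum of currents leaving = 0; resistances in Ω):
  Node 1: (V_1 - 24)/60 + (V_1 - 0)/50 = 0
Collecting terms: 0.03667 × V_1 = 0.4  =>  V_1 = 10.91 V
Part 1:
  Read off the nodal solution: V_1 = 10.91 V
Part 2:
  I_R2 = (V_1 - V_2)/R2 = (10.91 - 0)/50 = 0.2182 A
  Magnitude: I_R2 = 0.2182 A
Part 3:
  I_R2 = (V_1 - V_2)/R2 = (10.91 - 0)/50 = 0.2182 A
  P_R2 = I_R2² × R2 = (0.2182)² × 50 = 2.38 W
Part 4:
  Power in each resistor, P = (ΔV)²/R:
    P_R1 = (24 - 10.91)²/60 = 2.856 W
    P_R2 = (10.91 - 0)²/50 = 2.38 W
  P_total = P_R1 + P_R2 = 5.236 W

Final answers:
1. V_1 = 10.91 V
2. I_R2 = 0.2182 A
3. P_R2 = 2.38 W
4. P_total = 5.236 W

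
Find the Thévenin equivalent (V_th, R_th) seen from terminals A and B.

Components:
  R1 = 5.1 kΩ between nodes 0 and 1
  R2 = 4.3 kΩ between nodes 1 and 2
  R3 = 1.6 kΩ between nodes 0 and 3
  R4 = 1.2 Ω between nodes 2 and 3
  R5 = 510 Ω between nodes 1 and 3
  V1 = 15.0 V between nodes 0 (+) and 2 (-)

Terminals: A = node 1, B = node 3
Step 1 — V_th is the open-circuit voltage V_A - V_B (nothing connected across the terminals).
Nodal analysis, taking node 2 as the 0 V reference.
Source V1 fixes V_0 = 15 V.
KCL at each unknown node (sum of currents leaving = 0; resistances in Ω):
  Node 1: (V_1 - 15)/5100 + (V_1 - 0)/4300 + (V_1 - V_3)/510 = 0
  Node 3: (V_3 - 15)/1600 + (V_3 - 0)/1.2 + (V_3 - V_1)/510 = 0
Collecting terms (coefficients in siemens):
  0.002389·V_1 - 0.001961·V_3 = 0.002941
  0.8359·V_3 - 0.001961·V_1 = 0.009375
Determinant D = (0.002389)(0.8359) - (-0.001961)(-0.001961) = 0.001994
V_1 = [(0.002941)(0.8359) - (-0.001961)(0.009375)]/D = 1.243 V
V_3 = [(0.002389)(0.009375) - (0.002941)(-0.001961)]/D = 0.01413 V
V_th = V_1 - V_3 = 1.243 - 0.01413 = 1.228 V
Step 2 — R_th: zero the source — replace V1 by a short circuit (node 2 merges into node 0) — and find the resistance seen between A (node 1) and B (node 3).
Reduce the network between node 1 (A) and node 3 (B) by series/parallel combination:
  Rp1 = R1 ‖ R2 (parallel, both between nodes 0 and 1) = 1/(1/5100 + 1/4300) = 2333 Ω
  Rp2 = R3 ‖ R4 (parallel, both between nodes 0 and 3) = 1/(1/1600 + 1/1.2) = 1.199 Ω
  Rs1 = Rp1 + Rp2 (series, joined only at node 0) = 2333 + 1.199 = 2334 Ω
  Rp3 = R5 ‖ Rs1 (parallel, both between nodes 1 and 3) = 1/(1/510 + 1/2334) = 418.6 Ω
R_th = 418.6 Ω

Final answer: V_th = 1.228 V, R_th = 418.6 Ω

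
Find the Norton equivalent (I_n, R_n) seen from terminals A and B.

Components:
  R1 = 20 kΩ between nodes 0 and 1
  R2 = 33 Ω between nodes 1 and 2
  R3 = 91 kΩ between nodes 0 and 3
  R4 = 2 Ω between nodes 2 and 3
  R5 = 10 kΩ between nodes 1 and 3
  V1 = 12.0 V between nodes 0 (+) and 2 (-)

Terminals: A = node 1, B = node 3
Find the Thévenin equivalent first; then I_n = V_th/R_th and R_n = R_th.
Step 1 — V_th is the open-circuit voltage V_A - V_B (nothing connected across the terminals).
Nodal analysis, taking node 2 as the 0 V reference.
Source V1 fixes V_0 = 12 V.
KCL at each unknown node (sum of currents leaving = 0; resistances in Ω):
  Node 1: (V_1 - 12)/20000 + (V_1 - 0)/33 + (V_1 - V_3)/10000 = 0
  Node 3: (V_3 - 12)/91000 + (V_3 - 0)/2 + (V_3 - V_1)/10000 = 0
Collecting terms (coefficients in siemens):
  0.03045·V_1 - 0.0001·V_3 = 0.0006
  0.5001·V_3 - 0.0001·V_1 = 0.0001319
Determinant D = (0.03045)(0.5001) - (-0.0001)(-0.0001) = 0.01523
V_1 = [(0.0006)(0.5001) - (-0.0001)(0.0001319)]/D = 0.0197 V
V_3 = [(0.03045)(0.0001319) - (0.0006)(-0.0001)]/D = 0.0002676 V
V_th = V_1 - V_3 = 0.0197 - 0.0002676 = 0.01944 V
Step 2 — R_th: zero the source — replace V1 by a short circuit (node 2 merges into node 0) — and find the resistance seen between A (node 1) and B (node 3).
Reduce the network between node 1 (A) and node 3 (B) by series/parallel combination:
  Rp1 = R1 ‖ R2 (parallel, both between nodes 0 and 1) = 1/(1/20000 + 1/33) = 32.95 Ω
  Rp2 = R3 ‖ R4 (parallel, both between nodes 0 and 3) = 1/(1/91000 + 1/2) = 2 Ω
  Rs1 = Rp1 + Rp2 (series, joined only at node 0) = 32.95 + 2 = 34.95 Ω
  Rp3 = R5 ‖ Rs1 (parallel, both between nodes 1 and 3) = 1/(1/10000 + 1/34.95) = 34.82 Ω
R_th = 34.82 Ω
I_n = V_th/R_th = 0.01944/34.82 = 0.0005581 A, and R_n = R_th = 34.82 Ω

Final answer: I_n = 0.0005581 A, R_n = 34.82 Ω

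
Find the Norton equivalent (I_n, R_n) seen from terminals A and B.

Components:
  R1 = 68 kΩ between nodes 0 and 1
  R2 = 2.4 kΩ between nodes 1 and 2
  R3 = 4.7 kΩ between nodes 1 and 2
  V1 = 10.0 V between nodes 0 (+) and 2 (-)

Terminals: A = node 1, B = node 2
Find the Thévenin equivalent first; then I_n = V_th/R_th and R_n = R_th.
Step 1 — V_th is the open-circuit voltage V_A - V_B (nothing connected across the terminals).
Nodal analysis, taking node 2 as the 0 V reference.
Source V1 fixes V_0 = 10 V.
KCL at each unknown node (sum of currents leaving = 0; resistances in Ω):
  Node 1: (V_1 - 10)/68000 + (V_1 - 0)/2400 + (V_1 - 0)/4700 = 0
Collecting terms: 0.0006441 × V_1 = 0.0001471  =>  V_1 = 0.2283 V
V_th = V_1 - V_2 = 0.2283 - 0 = 0.2283 V
Step 2 — R_th: zero the source — replace V1 by a short circuit (node 2 merges into node 0) — and find the resistance seen between A (node 1) and B (node 0).
Reduce the network between node 1 (A) and node 0 (B) by series/parallel combination:
  Rp1 = R1 ‖ R2 ‖ R3 (parallel, all between nodes 0 and 1) = 1/(1/68000 + 1/2400 + 1/4700) = 1552 Ω
R_th = 1.552 kΩ
I_n = V_th/R_th = 0.2283/1552 = 0.0001471 A, and R_n = R_th = 1.552 kΩ

Final answer: I_n = 0.0001471 A, R_n = 1.552 kΩ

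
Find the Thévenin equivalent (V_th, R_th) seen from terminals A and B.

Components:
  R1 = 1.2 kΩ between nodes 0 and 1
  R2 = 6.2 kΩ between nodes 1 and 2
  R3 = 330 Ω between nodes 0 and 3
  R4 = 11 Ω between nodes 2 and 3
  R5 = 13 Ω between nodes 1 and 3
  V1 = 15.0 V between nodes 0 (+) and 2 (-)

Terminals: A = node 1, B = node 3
Step 1 — V_th is the open-circuit voltage V_A - V_B (nothing connected across the terminals).
Nodal analysis, taking node 2 as the 0 V reference.
Source V1 fixes V_0 = 15 V.
KCL at each unknown node (sum of currents leaving = 0; resistances in Ω):
  Node 1: (V_1 - 15)/1200 + (V_1 - 0)/6200 + (V_1 - V_3)/13 = 0
  Node 3: (V_3 - 15)/330 + (V_3 - 0)/11 + (V_3 - V_1)/13 = 0
Collecting terms (coefficients in siemens):
  0.07792·V_1 - 0.07692·V_3 = 0.0125
  0.1709·V_3 - 0.07692·V_1 = 0.04545
Determinant D = (0.07792)(0.1709) - (-0.07692)(-0.07692) = 0.007396
V_1 = [(0.0125)(0.1709) - (-0.07692)(0.04545)]/D = 0.7615 V
V_3 = [(0.07792)(0.04545) - (0.0125)(-0.07692)]/D = 0.6089 V
V_th = V_1 - V_3 = 0.7615 - 0.6089 = 0.1527 V
Step 2 — R_th: zero the source — replace V1 by a short circuit (node 2 merges into node 0) — and find the resistance seen between A (node 1) and B (node 3).
Reduce the network between node 1 (A) and node 3 (B) by series/parallel combination:
  Rp1 = R1 ‖ R2 (parallel, both between nodes 0 and 1) = 1/(1/1200 + 1/6200) = 1005 Ω
  Rp2 = R3 ‖ R4 (parallel, both between nodes 0 and 3) = 1/(1/330 + 1/11) = 10.65 Ω
  Rs1 = Rp1 + Rp2 (series, joined only at node 0) = 1005 + 10.65 = 1016 Ω
  Rp3 = R5 ‖ Rs1 (parallel, both between nodes 1 and 3) = 1/(1/13 + 1/1016) = 12.84 Ω
R_th = 12.84 Ω

Final answer: V_th = 0.1527 V, R_th = 12.84 Ω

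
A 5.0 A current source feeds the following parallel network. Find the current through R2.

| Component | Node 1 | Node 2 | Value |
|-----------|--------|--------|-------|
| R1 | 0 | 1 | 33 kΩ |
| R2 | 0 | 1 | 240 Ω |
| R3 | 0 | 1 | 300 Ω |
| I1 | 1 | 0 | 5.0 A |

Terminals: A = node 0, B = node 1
All resistors sit directly between nodes 0 and 1, so they are in parallel and share one voltage V; the full source current 5 A splits among them.
1/R_par = 1/33000 + 1/240 + 1/300 = 0.00753 S  =>  R_par = 132.8 Ω
V = I × R_par = 5 × 132.8 = 664 V
I_R2 = V/R2 = 664/240 = 2.767 A

Final answer: 2.767 A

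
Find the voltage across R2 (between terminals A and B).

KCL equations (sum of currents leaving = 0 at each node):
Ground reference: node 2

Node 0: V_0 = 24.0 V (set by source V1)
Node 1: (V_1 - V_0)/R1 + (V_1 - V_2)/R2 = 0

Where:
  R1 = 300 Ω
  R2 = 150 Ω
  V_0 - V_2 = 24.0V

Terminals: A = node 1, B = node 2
R1 and R2 are in series across V1 (node 0 → node 1 → node 2), and the output A–B is taken across R2, so this is a voltage divider.
Series current: I = V1/(R1 + R2) = 24/(300 + 150) = 24/450 = 0.05333 A
V_R2 = I × R2 = V1 × R2/(R1 + R2) = 24 × 150/450 = 8 V

Final answer: 8 V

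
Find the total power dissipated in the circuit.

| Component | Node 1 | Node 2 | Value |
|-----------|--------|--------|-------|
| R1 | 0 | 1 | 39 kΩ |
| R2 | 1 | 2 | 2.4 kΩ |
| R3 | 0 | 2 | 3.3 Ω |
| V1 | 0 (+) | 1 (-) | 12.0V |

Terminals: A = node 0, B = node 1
Nodal analysis, taking node 1 as the 0 V reference.
Source V1 fixes V_0 = 12 V.
KCL at each unknown node (sum of currents leaving = 0; resistances in Ω):
  Node 2: (V_2 - 0)/2400 + (V_2 - 12)/3.3 = 0
Collecting terms: 0.3034 × V_2 = 3.636  =>  V_2 = 11.98 V
Power in each resistor, P = (ΔV)²/R:
  P_R1 = (12 - 0)²/39000 = 0.003692 W
  P_R2 = (0 - 11.98)²/2400 = 0.05984 W
  P_R3 = (12 - 11.98)²/3.3 = 0.00008227 W
P_total = P_R1 + P_R2 + P_R3 = 0.06361 W

Final answer: 0.06361 W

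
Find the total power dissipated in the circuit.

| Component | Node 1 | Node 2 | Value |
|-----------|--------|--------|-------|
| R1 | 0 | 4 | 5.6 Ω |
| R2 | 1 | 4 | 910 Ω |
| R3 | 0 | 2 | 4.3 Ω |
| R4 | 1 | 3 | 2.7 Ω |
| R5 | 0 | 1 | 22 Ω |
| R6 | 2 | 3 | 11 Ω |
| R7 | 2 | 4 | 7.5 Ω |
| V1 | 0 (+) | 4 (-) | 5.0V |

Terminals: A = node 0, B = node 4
Nodal analysis, taking node 4 as the 0 V reference.
Source V1 fixes V_0 = 5 V.
KCL at each unknown node (sum of currents leaving = 0; resistances in Ω):
  Node 1: (V_1 - 0)/910 + (V_1 - V_3)/2.7 + (V_1 - 5)/22 = 0
  Node 2: (V_2 - 5)/4.3 + (V_2 - V_3)/11 + (V_2 - 0)/7.5 = 0
  Node 3: (V_3 - V_1)/2.7 + (V_3 - V_2)/11 = 0
Collecting terms (coefficients in siemens):
  0.4169·V_1 - 0.3704·V_3 = 0.2273
  0.4568·V_2 - 0.09091·V_3 = 1.163
  0.4613·V_3 - 0.3704·V_1 - 0.09091·V_2 = 0
Solving these 3 simultaneous equations (Gaussian elimination) gives:
  V_1 = 3.917 V, V_2 = 3.301 V, V_3 = 3.795 V
Power in each resistor, P = (ΔV)²/R:
  P_R1 = (5 - 0)²/5.6 = 4.464 W
  P_R2 = (3.917 - 0)²/910 = 0.01686 W
  P_R3 = (5 - 3.301)²/4.3 = 0.6715 W
  P_R4 = (3.917 - 3.795)²/2.7 = 0.005454 W
  P_R5 = (5 - 3.917)²/22 = 0.05336 W
  P_R6 = (3.301 - 3.795)²/11 = 0.02222 W
  P_R7 = (3.301 - 0)²/7.5 = 1.453 W
P_total = P_R1 + P_R2 + P_R3 + P_R4 + P_R5 + P_R6 + P_R7 = 6.686 W

Final answer: 6.686 W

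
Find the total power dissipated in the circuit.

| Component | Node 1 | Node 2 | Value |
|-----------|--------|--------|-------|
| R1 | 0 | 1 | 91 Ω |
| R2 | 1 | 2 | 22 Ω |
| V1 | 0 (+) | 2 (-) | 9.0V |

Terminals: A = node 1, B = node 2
Nodal analysis, taking node 2 as the 0 V reference.
Source V1 fixes V_0 = 9 V.
KCL at each unknown node (sum of currents leaving = 0; resistances in Ω):
  Node 1: (V_1 - 9)/91 + (V_1 - 0)/22 = 0
Collecting terms: 0.05644 × V_1 = 0.0989  =>  V_1 = 1.752 V
Power in each resistor, P = (ΔV)²/R:
  P_R1 = (9 - 1.752)²/91 = 0.5773 W
  P_R2 = (1.752 - 0)²/22 = 0.1396 W
P_total = P_R1 + P_R2 = 0.7168 W

Final answer: 0.7168 W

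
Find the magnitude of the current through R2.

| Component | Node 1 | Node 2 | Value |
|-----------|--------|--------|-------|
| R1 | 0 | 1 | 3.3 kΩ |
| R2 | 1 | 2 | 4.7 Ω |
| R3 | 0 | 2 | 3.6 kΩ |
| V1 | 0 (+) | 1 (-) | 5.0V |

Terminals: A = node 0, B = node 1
Nodal analysis, taking node 1 as the 0 V reference.
Source V1 fixes V_0 = 5 V.
KCL at each unknown node (sum of currents leaving = 0; resistances in Ω):
  Node 2: (V_2 - 0)/4.7 + (V_2 - 5)/3600 = 0
Collecting terms: 0.213 × V_2 = 0.001389  =>  V_2 = 0.006519 V
I_R2 = (V_1 - V_2)/R2 = (0 - 0.006519)/4.7 = -0.001387 A
|I_R2| = 0.001387 A

Final answer: |I_R2| = 0.001387 A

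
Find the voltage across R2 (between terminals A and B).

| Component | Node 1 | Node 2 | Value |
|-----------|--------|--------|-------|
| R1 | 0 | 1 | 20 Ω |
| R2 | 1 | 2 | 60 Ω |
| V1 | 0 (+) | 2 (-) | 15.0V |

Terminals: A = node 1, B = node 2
R1 and R2 are in series across V1 (node 0 → node 1 → node 2), and the output A–B is taken across R2, so this is a voltage divider.
Series current: I = V1/(R1 + R2) = 15/(20 + 60) = 15/80 = 0.1875 A
V_R2 = I × R2 = V1 × R2/(R1 + R2) = 15 × 60/80 = 11.25 V

Final answer: 11.25 V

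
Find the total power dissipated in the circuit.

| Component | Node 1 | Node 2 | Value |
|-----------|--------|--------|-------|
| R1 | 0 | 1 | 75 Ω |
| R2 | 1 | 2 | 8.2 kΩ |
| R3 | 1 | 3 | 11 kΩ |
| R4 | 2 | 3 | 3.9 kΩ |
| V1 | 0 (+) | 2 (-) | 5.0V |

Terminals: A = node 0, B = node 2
Nodal analysis, taking node 2 as the 0 V reference.
Source V1 fixes V_0 = 5 V.
KCL at each unknown node (sum of currents leaving = 0; resistances in Ω):
  Node 1: (V_1 - 5)/75 + (V_1 - 0)/8200 + (V_1 - V_3)/11000 = 0
  Node 3: (V_3 - V_1)/11000 + (V_3 - 0)/3900 = 0
Collecting terms (coefficients in siemens):
  0.01355·V_1 - 0.00009091·V_3 = 0.06667
  0.0003473·V_3 - 0.00009091·V_1 = 0
Determinant D = (0.01355)(0.0003473) - (-0.00009091)(-0.00009091) = 0.000004697
V_1 = [(0.06667)(0.0003473) - (-0.00009091)(0)]/D = 4.93 V
V_3 = [(0.01355)(0) - (0.06667)(-0.00009091)]/D = 1.29 V
Power in each resistor, P = (ΔV)²/R:
  P_R1 = (5 - 4.93)²/75 = 0.00006516 W
  P_R2 = (4.93 - 0)²/8200 = 0.002964 W
  P_R3 = (4.93 - 1.29)²/11000 = 0.001204 W
  P_R4 = (0 - 1.29)²/3900 = 0.000427 W
P_total = P_R1 + P_R2 + P_R3 + P_R4 = 0.004661 W

Final answer: 0.004661 W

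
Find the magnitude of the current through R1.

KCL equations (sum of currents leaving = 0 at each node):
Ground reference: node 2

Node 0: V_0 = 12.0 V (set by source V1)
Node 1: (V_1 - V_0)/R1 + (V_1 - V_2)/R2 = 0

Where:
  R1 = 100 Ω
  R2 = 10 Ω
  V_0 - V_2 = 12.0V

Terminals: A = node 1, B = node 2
Nodal analysis, taking node 2 as the 0 V reference.
Source V1 fixes V_0 = 12 V.
KCL at each unknown node (sum of currents leaving = 0; resistances in Ω):
  Node 1: (V_1 - 12)/100 + (V_1 - 0)/10 = 0
Collecting terms: 0.11 × V_1 = 0.12  =>  V_1 = 1.091 V
I_R1 = (V_0 - V_1)/R1 = (12 - 1.091)/100 = 0.1091 A
|I_R1| = 0.1091 A

Final answer: |I_R1| = 0.1091 A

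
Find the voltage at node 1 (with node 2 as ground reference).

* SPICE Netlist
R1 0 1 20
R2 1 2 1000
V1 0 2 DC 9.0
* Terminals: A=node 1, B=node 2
Nodal analysis, taking node 2 as the 0 V reference.
Source V1 fixes V_0 = 9 V.
KCL at each unknown node (sum of currents leaving = 0; resistances in Ω):
  Node 1: (V_1 - 9)/20 + (V_1 - 0)/1000 = 0
Collecting terms: 0.051 × V_1 = 0.45  =>  V_1 = 8.824 V
The requested potential is V_1 = 8.824 V.

Final answer: V_1 = 8.824 V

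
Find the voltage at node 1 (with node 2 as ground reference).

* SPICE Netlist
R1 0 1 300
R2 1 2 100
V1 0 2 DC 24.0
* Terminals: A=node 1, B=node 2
Nodal analysis, taking node 2 as the 0 V reference.
Source V1 fixes V_0 = 24 V.
KCL at each unknown node (sum of currents leaving = 0; resistances in Ω):
  Node 1: (V_1 - 24)/300 + (V_1 - 0)/100 = 0
Collecting terms: 0.01333 × V_1 = 0.08  =>  V_1 = 6 V
The requested potential is V_1 = 6 V.

Final answer: V_1 = 6 V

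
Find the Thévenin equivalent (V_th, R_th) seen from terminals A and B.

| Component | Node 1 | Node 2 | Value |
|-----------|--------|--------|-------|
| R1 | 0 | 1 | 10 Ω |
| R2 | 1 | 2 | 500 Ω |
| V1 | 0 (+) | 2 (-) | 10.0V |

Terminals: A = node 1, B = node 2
Step 1 — V_th is the open-circuit voltage V_A - V_B (nothing connected across the terminals).
Nodal analysis, taking node 2 as the 0 V reference.
Source V1 fixes V_0 = 10 V.
KCL at each unknown node (sum of currents leaving = 0; resistances in Ω):
  Node 1: (V_1 - 10)/10 + (V_1 - 0)/500 = 0
Collecting terms: 0.102 × V_1 = 1  =>  V_1 = 9.804 V
V_th = V_1 - V_2 = 9.804 - 0 = 9.804 V
Step 2 — R_th: zero the source — replace V1 by a short circuit (node 2 merges into node 0) — and find the resistance seen between A (node 1) and B (node 0).
Reduce the network between node 1 (A) and node 0 (B) by series/parallel combination:
  Rp1 = R1 ‖ R2 (parallel, both between nodes 0 and 1) = 1/(1/10 + 1/500) = 9.804 Ω
R_th = 9.804 Ω

Final answer: V_th = 9.804 V, R_th = 9.804 Ω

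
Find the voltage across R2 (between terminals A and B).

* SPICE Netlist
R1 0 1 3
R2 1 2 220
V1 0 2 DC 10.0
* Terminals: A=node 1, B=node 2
R1 and R2 are in series across V1 (node 0 → node 1 → node 2), and the output A–B is taken across R2, so this is a voltage divider.
Series current: I = V1/(R1 + R2) = 10/(3 + 220) = 10/223 = 0.04484 A
V_R2 = I × R2 = V1 × R2/(R1 + R2) = 10 × 220/223 = 9.865 V

Final answer: 9.865 V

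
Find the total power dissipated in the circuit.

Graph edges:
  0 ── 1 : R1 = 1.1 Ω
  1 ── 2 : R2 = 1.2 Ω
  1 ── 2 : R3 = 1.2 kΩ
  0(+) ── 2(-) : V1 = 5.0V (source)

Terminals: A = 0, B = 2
Nodal analysis, taking node 2 as the 0 V reference.
Source V1 fixes V_0 = 5 V.
KCL at each unknown node (sum of currents leaving = 0; resistances in Ω):
  Node 1: (V_1 - 5)/1.1 + (V_1 - 0)/1.2 + (V_1 - 0)/1200 = 0
Collecting terms: 1.743 × V_1 = 4.545  =>  V_1 = 2.607 V
Power in each resistor, P = (ΔV)²/R:
  P_R1 = (5 - 2.607)²/1.1 = 5.204 W
  P_R2 = (2.607 - 0)²/1.2 = 5.666 W
  P_R3 = (2.607 - 0)²/1200 = 0.005666 W
P_total = P_R1 + P_R2 + P_R3 = 10.88 W

Final answer: 10.88 W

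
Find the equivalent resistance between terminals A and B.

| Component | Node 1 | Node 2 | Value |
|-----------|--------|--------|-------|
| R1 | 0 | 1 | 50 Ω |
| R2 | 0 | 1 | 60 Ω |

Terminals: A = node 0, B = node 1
Reduce the network between node 0 (A) and node 1 (B) by series/parallel combination:
  Rp1 = R1 ‖ R2 (parallel, both between nodes 0 and 1) = 1/(1/50 + 1/60) = 27.27 Ω
R_eq = 27.27 Ω

Final answer: 27.27 Ω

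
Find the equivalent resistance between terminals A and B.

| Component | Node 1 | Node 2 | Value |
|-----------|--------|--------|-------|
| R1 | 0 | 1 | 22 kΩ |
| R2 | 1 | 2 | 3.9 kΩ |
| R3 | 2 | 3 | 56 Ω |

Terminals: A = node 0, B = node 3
Reduce the network between node 0 (A) and node 3 (B) by series/parallel combination:
  Rs1 = R1 + R2 (series, joined only at node 1) = 22000 + 3900 = 25900 Ω
  Rs2 = R3 + Rs1 (series, joined only at node 2) = 56 + 25900 = 25960 Ω
R_eq = 25.96 kΩ

Final answer: 25.96 kΩ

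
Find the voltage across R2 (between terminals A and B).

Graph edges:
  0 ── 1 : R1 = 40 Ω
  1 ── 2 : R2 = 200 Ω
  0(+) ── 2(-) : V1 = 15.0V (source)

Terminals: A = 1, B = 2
R1 and R2 are in series across V1 (node 0 → node 1 → node 2), and the output A–B is taken across R2, so this is a voltage divider.
Series current: I = V1/(R1 + R2) = 15/(40 + 200) = 15/240 = 0.0625 A
V_R2 = I × R2 = V1 × R2/(R1 + R2) = 15 × 200/240 = 12.5 V

Final answer: 12.5 V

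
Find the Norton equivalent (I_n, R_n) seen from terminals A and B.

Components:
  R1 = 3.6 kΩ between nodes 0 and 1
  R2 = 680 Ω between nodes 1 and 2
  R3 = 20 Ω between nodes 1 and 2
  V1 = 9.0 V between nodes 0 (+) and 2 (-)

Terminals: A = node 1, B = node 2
Find the Thévenin equivalent first; then I_n = V_th/R_th and R_n = R_th.
Step 1 — V_th is the open-circuit voltage V_A - V_B (nothing connected across the terminals).
Nodal analysis, taking node 2 as the 0 V reference.
Source V1 fixes V_0 = 9 V.
KCL at each unknown node (sum of currents leaving = 0; resistances in Ω):
  Node 1: (V_1 - 9)/3600 + (V_1 - 0)/680 + (V_1 - 0)/20 = 0
Collecting terms: 0.05175 × V_1 = 0.0025  =>  V_1 = 0.04831 V
V_th = V_1 - V_2 = 0.04831 - 0 = 0.04831 V
Step 2 — R_th: zero the source — replace V1 by a short circuit (node 2 merges into node 0) — and find the resistance seen between A (node 1) and B (node 0).
Reduce the network between node 1 (A) and node 0 (B) by series/parallel combination:
  Rp1 = R1 ‖ R2 ‖ R3 (parallel, all between nodes 0 and 1) = 1/(1/3600 + 1/680 + 1/20) = 19.32 Ω
R_th = 19.32 Ω
I_n = V_th/R_th = 0.04831/19.32 = 0.0025 A, and R_n = R_th = 19.32 Ω

Final answer: I_n = 0.0025 A, R_n = 19.32 Ω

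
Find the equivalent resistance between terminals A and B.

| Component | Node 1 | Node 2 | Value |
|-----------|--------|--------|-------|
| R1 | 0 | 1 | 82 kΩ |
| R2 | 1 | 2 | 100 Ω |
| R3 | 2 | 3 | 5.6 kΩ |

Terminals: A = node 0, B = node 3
Reduce the network between node 0 (A) and node 3 (B) by series/parallel combination:
  Rs1 = R1 + R2 (series, joined only at node 1) = 82000 + 100 = 82100 Ω
  Rs2 = R3 + Rs1 (series, joined only at node 2) = 5600 + 82100 = 87700 Ω
R_eq = 87.7 kΩ

Final answer: 87.7 kΩ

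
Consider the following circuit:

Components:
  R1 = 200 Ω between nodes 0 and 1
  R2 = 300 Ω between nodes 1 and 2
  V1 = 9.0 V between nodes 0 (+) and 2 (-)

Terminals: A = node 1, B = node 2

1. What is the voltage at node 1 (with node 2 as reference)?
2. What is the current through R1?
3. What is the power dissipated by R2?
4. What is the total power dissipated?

Nodal analysis, taking node 2 as the 0 V reference.
Source V1 fixes V_0 = 9 V.
KCL at each unknown node (sum of currents leaving = 0; resistances in Ω):
  Node 1: (V_1 - 9)/200 + (V_1 - 0)/300 = 0
Collecting terms: 0.008333 × V_1 = 0.045  =>  V_1 = 5.4 V
Part 1:
  Read off the nodal solution: V_1 = 5.4 V
Part 2:
  I_R1 = (V_0 - V_1)/R1 = (9 - 5.4)/200 = 0.018 A
  Magnitude: I_R1 = 0.018 A
Part 3:
  I_R2 = (V_1 - V_2)/R2 = (5.4 - 0)/300 = 0.018 A
  P_R2 = I_R2² × R2 = (0.018)² × 300 = 0.0972 W
Part 4:
  Power in each resistor, P = (ΔV)²/R:
    P_R1 = (9 - 5.4)²/200 = 0.0648 W
    P_R2 = (5.4 - 0)²/300 = 0.0972 W
  P_total = P_R1 + P_R2 = 0.162 W

Final answers:
1. V_1 = 5.4 V
2. I_R1 = 0.018 A
3. P_R2 = 0.0972 W
4. P_total = 0.162 W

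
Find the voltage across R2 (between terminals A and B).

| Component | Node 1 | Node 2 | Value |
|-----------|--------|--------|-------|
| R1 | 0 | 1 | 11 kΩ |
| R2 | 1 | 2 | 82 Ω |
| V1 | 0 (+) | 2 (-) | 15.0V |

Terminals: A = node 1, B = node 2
R1 and R2 are in series across V1 (node 0 → node 1 → node 2), and the output A–B is taken across R2, so this is a voltage divider.
Series current: I = V1/(R1 + R2) = 15/(11000 + 82) = 15/11080 = 0.001354 A
V_R2 = I × R2 = V1 × R2/(R1 + R2) = 15 × 82/11080 = 0.111 V

Final answer: 0.111 V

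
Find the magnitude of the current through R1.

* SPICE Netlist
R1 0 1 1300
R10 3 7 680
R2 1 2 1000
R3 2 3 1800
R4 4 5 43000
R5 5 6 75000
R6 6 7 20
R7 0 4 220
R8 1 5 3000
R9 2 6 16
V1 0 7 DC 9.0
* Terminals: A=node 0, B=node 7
Nodal analysis, taking node 7 as the 0 V reference.
Source V1 fixes V_0 = 9 V.
KCL at each unknown node (sum of currents leaving = 0; resistances in Ω):
  Node 1: (V_1 - 9)/1300 + (V_1 - V_2)/1000 + (V_1 - V_5)/3000 = 0
  Node 2: (V_2 - V_1)/1000 + (V_2 - V_3)/1800 + (V_2 - V_6)/16 = 0
  Node 3: (V_3 - V_2)/1800 + (V_3 - 0)/680 = 0
  Node 4: (V_4 - V_5)/43000 + (V_4 - 9)/220 = 0
  Node 5: (V_5 - V_4)/43000 + (V_5 - V_6)/75000 + (V_5 - V_1)/3000 = 0
  Node 6: (V_6 - V_5)/75000 + (V_6 - 0)/20 + (V_6 - V_2)/16 = 0
Collecting terms (coefficients in siemens):
  0.002103·V_1 - 0.001·V_2 - 0.0003333·V_5 = 0.006923
  0.06406·V_2 - 0.001·V_1 - 0.0005556·V_3 - 0.0625·V_6 = 0
  0.002026·V_3 - 0.0005556·V_2 = 0
  0.004569·V_4 - 0.00002326·V_5 = 0.04091
  0.0003699·V_5 - 0.0003333·V_1 - 0.00002326·V_4 - 0.00001333·V_6 = 0
  0.1125·V_6 - 0.0625·V_2 - 0.00001333·V_5 = 0
Solving these 6 simultaneous equations (Gaussian elimination) gives:
  V_1 = 4.023 V, V_2 = 0.1389 V, V_3 = 0.03809 V, V_4 = 8.976 V
  V_5 = 4.193 V, V_6 = 0.07767 V
I_R1 = (V_0 - V_1)/R1 = (9 - 4.023)/1300 = 0.003828 A
|I_R1| = 0.003828 A

Final answer: |I_R1| = 0.003828 A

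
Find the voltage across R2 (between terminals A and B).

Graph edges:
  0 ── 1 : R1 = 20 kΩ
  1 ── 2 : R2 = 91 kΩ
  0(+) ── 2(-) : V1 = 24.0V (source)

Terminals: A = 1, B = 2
R1 and R2 are in series across V1 (node 0 → node 1 → node 2), and the output A–B is taken across R2, so this is a voltage divider.
Series current: I = V1/(R1 + R2) = 24/(20000 + 91000) = 24/111000 = 0.0002162 A
V_R2 = I × R2 = V1 × R2/(R1 + R2) = 24 × 91000/111000 = 19.68 V

Final answer: 19.68 V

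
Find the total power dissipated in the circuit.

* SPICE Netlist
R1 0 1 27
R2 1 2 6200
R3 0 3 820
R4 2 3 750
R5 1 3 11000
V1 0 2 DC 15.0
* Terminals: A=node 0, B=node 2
Nodal analysis, taking node 2 as the 0 V reference.
Source V1 fixes V_0 = 15 V.
KCL at each unknown node (sum of currents leaving = 0; resistances in Ω):
  Node 1: (V_1 - 15)/27 + (V_1 - 0)/6200 + (V_1 - V_3)/11000 = 0
  Node 3: (V_3 - 15)/820 + (V_3 - 0)/750 + (V_3 - V_1)/11000 = 0
Collecting terms (coefficients in siemens):
  0.03729·V_1 - 0.00009091·V_3 = 0.5556
  0.002644·V_3 - 0.00009091·V_1 = 0.01829
Determinant D = (0.03729)(0.002644) - (-0.00009091)(-0.00009091) = 0.00009858
V_1 = [(0.5556)(0.002644) - (-0.00009091)(0.01829)]/D = 14.92 V
V_3 = [(0.03729)(0.01829) - (0.5556)(-0.00009091)]/D = 7.432 V
Power in each resistor, P = (ΔV)²/R:
  P_R1 = (15 - 14.92)²/27 = 0.0002572 W
  P_R2 = (14.92 - 0)²/6200 = 0.03589 W
  P_R3 = (15 - 7.432)²/820 = 0.06984 W
  P_R4 = (0 - 7.432)²/750 = 0.07365 W
  P_R5 = (14.92 - 7.432)²/11000 = 0.005093 W
P_total = P_R1 + P_R2 + P_R3 + P_R4 + P_R5 = 0.1847 W

Final answer: 0.1847 W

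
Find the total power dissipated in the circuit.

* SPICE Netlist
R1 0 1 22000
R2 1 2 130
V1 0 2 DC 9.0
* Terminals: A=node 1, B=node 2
Nodal analysis, taking node 2 as the 0 V reference.
Source V1 fixes V_0 = 9 V.
KCL at each unknown node (sum of currents leaving = 0; resistances in Ω):
  Node 1: (V_1 - 9)/22000 + (V_1 - 0)/130 = 0
Collecting terms: 0.007738 × V_1 = 0.0004091  =>  V_1 = 0.05287 V
Power in each resistor, P = (ΔV)²/R:
  P_R1 = (9 - 0.05287)²/22000 = 0.003639 W
  P_R2 = (0.05287 - 0)²/130 = 0.0000215 W
P_total = P_R1 + P_R2 = 0.00366 W

Final answer: 0.00366 W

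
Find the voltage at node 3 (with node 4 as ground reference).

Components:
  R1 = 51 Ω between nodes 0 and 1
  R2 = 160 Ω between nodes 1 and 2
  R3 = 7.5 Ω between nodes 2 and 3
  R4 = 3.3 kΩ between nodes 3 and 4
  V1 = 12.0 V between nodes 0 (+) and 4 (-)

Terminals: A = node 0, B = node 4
Nodal analysis, taking node 4 as the 0 V reference.
Source V1 fixes V_0 = 12 V.
KCL at each unknown node (sum of currents leaving = 0; resistances in Ω):
  Node 1: (V_1 - 12)/51 + (V_1 - V_2)/160 = 0
  Node 2: (V_2 - V_1)/160 + (V_2 - V_3)/7.5 = 0
  Node 3: (V_3 - V_2)/7.5 + (V_3 - 0)/3300 = 0
Collecting terms (coefficients in siemens):
  0.02586·V_1 - 0.00625·V_2 = 0.2353
  0.1396·V_2 - 0.00625·V_1 - 0.1333·V_3 = 0
  0.1336·V_3 - 0.1333·V_2 = 0
Solving these 3 simultaneous equations (Gaussian elimination) gives:
  V_1 = 11.83 V, V_2 = 11.28 V, V_3 = 11.25 V
The requested potential is V_3 = 11.25 V.

Final answer: V_3 = 11.25 V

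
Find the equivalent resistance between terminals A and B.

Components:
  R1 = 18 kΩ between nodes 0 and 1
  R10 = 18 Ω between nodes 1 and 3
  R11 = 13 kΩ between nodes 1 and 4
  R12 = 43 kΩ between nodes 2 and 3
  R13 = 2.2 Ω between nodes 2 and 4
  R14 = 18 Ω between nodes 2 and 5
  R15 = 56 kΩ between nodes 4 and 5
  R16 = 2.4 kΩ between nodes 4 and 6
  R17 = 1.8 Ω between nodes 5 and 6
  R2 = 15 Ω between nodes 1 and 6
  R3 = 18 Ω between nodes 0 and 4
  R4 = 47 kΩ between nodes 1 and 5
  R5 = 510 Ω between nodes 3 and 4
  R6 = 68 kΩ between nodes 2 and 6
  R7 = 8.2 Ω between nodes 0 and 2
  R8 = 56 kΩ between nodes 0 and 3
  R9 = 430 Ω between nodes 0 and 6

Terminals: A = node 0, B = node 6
The network is not a plain series/parallel combination. Inject a 1 A test current into terminal A (node 0) and return it from terminal B (node 6); then R_eq = V_A / (1 A).
Nodal analysis, taking node 6 as the 0 V reference.
Current source I_test pushes 1 A into node 0 and draws it out of node 6.
KCL at each unknown node (sum of currents leaving = 0; resistances in Ω):
  Node 0: (V_0 - V_1)/18000 + (V_0 - V_4)/18 + (V_0 - V_2)/8.2 + (V_0 - V_3)/56000 + (V_0 - 0)/430 - 1 = 0
  Node 1: (V_1 - V_0)/18000 + (V_1 - 0)/15 + (V_1 - V_5)/47000 + (V_1 - V_3)/18 + (V_1 - V_4)/13000 = 0
  Node 2: (V_2 - V_0)/8.2 + (V_2 - 0)/68000 + (V_2 - V_3)/43000 + (V_2 - V_4)/2.2 + (V_2 - V_5)/18 = 0
  Node 3: (V_3 - V_0)/56000 + (V_3 - V_1)/18 + (V_3 - V_2)/43000 + (V_3 - V_4)/510 = 0
  Node 4: (V_4 - V_0)/18 + (V_4 - V_1)/13000 + (V_4 - V_2)/2.2 + (V_4 - V_3)/510 + (V_4 - V_5)/56000 + (V_4 - 0)/2400 = 0
  Node 5: (V_5 - V_1)/47000 + (V_5 - V_2)/18 + (V_5 - V_4)/56000 + (V_5 - 0)/1.8 = 0
Collecting terms (coefficients in siemens):
  0.1799·V_0 - 0.00005556·V_1 - 0.122·V_2 - 0.00001786·V_3 - 0.05556·V_4 = 1
  0.1224·V_1 - 0.00005556·V_0 - 0.05556·V_3 - 0.00007692·V_4 - 0.00002128·V_5 = 0
  0.6321·V_2 - 0.122·V_0 - 0.00002326·V_3 - 0.4545·V_4 - 0.05556·V_5 = 0
  0.05756·V_3 - 0.00001786·V_0 - 0.05556·V_1 - 0.00002326·V_2 - 0.001961·V_4 = 0
  0.5126·V_4 - 0.05556·V_0 - 0.00007692·V_1 - 0.4545·V_2 - 0.001961·V_3 - 0.00001786·V_5 = 0
  0.6112·V_5 - 0.00002128·V_1 - 0.05556·V_2 - 0.00001786·V_4 = 0
Solving these 6 simultaneous equations (Gaussian elimination) gives:
  V_0 = 23.31 V, V_1 = 0.5565 V, V_2 = 17.83 V, V_3 = 1.176 V
  V_4 = 18.34 V, V_5 = 1.621 V
R_eq = V_0 / 1 A = 23.31 Ω

Final answer: 23.31 Ω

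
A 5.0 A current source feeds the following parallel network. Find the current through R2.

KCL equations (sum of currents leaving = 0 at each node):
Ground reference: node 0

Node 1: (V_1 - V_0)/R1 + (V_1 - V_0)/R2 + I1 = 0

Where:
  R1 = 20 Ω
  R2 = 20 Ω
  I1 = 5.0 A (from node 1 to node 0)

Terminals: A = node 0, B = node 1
All resistors sit directly between nodes 0 and 1, so they are in parallel and share one voltage V; the full source current 5 A splits among them.
1/R_par = 1/20 + 1/20 = 0.1 S  =>  R_par = 10 Ω
V = I × R_par = 5 × 10 = 50 V
I_R2 = V/R2 = 50/20 = 2.5 A

Final answer: 2.5 A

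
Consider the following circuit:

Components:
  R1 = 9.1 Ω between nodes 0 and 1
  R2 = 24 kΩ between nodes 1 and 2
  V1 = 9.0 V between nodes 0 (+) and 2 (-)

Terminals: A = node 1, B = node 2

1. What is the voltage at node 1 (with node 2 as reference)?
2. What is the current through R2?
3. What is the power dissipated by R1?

Nodal analysis, taking node 2 as the 0 V reference.
Source V1 fixes V_0 = 9 V.
KCL at each unknown node (sum of currents leaving = 0; resistances in Ω):
  Node 1: (V_1 - 9)/9.1 + (V_1 - 0)/24000 = 0
Collecting terms: 0.1099 × V_1 = 0.989  =>  V_1 = 8.997 V
Part 1:
  Read off the nodal solution: V_1 = 8.997 V
Part 2:
  I_R2 = (V_1 - V_2)/R2 = (8.997 - 0)/24000 = 0.0003749 A
  Magnitude: I_R2 = 0.0003749 A
Part 3:
  I_R1 = (V_0 - V_1)/R1 = (9 - 8.997)/9.1 = 0.0003749 A
  P_R1 = I_R1² × R1 = (0.0003749)² × 9.1 = 0.000001279 W

Final answers:
1. V_1 = 8.997 V
2. I_R2 = 0.0003749 A
3. P_R1 = 1.279e-06 W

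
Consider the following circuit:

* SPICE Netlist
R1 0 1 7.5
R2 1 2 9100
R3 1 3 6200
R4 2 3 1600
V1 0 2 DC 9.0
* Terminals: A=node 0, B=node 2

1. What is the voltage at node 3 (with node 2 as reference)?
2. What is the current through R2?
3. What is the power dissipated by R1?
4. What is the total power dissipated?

Nodal analysis, taking node 2 as the 0 V reference.
Source V1 fixes V_0 = 9 V.
KCL at each unknown node (sum of currents leaving = 0; resistances in Ω):
  Node 1: (V_1 - 9)/7.5 + (V_1 - 0)/9100 + (V_1 - V_3)/6200 = 0
  Node 3: (V_3 - V_1)/6200 + (V_3 - 0)/1600 = 0
Collecting terms (coefficients in siemens):
  0.1336·V_1 - 0.0001613·V_3 = 1.2
  0.0007863·V_3 - 0.0001613·V_1 = 0
Determinant D = (0.1336)(0.0007863) - (-0.0001613)(-0.0001613) = 0.000105
V_1 = [(1.2)(0.0007863) - (-0.0001613)(0)]/D = 8.984 V
V_3 = [(0.1336)(0) - (1.2)(-0.0001613)]/D = 1.843 V
Part 1:
  Read off the nodal solution: V_3 = 1.843 V
Part 2:
  I_R2 = (V_1 - V_2)/R2 = (8.984 - 0)/9100 = 0.0009872 A
  Magnitude: I_R2 = 0.0009872 A
Part 3:
  I_R1 = (V_0 - V_1)/R1 = (9 - 8.984)/7.5 = 0.002139 A
  P_R1 = I_R1² × R1 = (0.002139)² × 7.5 = 0.00003432 W
Part 4:
  Power in each resistor, P = (ΔV)²/R:
    P_R1 = (9 - 8.984)²/7.5 = 0.00003432 W
    P_R2 = (8.984 - 0)²/9100 = 0.008869 W
    P_R3 = (8.984 - 1.843)²/6200 = 0.008225 W
    P_R4 = (0 - 1.843)²/1600 = 0.002123 W
  P_total = P_R1 + P_R2 + P_R3 + P_R4 = 0.01925 W

Final answers:
1. V_3 = 1.843 V
2. I_R2 = 0.0009872 A
3. P_R1 = 3.432e-05 W
4. P_total = 0.01925 W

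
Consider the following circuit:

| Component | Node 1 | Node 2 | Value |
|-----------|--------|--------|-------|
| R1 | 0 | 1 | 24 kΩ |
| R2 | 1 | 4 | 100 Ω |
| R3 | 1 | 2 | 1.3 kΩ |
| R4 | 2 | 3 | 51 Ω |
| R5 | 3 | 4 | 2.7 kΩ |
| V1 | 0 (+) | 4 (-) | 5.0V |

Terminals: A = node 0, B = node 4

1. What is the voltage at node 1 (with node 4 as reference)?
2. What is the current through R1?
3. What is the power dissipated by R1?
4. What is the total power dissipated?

Nodal analysis, taking node 4 as the 0 V reference.
Source V1 fixes V_0 = 5 V.
KCL at each unknown node (sum of currents leaving = 0; resistances in Ω):
  Node 1: (V_1 - 5)/24000 + (V_1 - 0)/100 + (V_1 - V_2)/1300 = 0
  Node 2: (V_2 - V_1)/1300 + (V_2 - V_3)/51 = 0
  Node 3: (V_3 - V_2)/51 + (V_3 - 0)/2700 = 0
Collecting terms (coefficients in siemens):
  0.01081·V_1 - 0.0007692·V_2 = 0.0002083
  0.02038·V_2 - 0.0007692·V_1 - 0.01961·V_3 = 0
  0.01998·V_3 - 0.01961·V_2 = 0
Solving these 3 simultaneous equations (Gaussian elimination) gives:
  V_1 = 0.02025 V, V_2 = 0.01375 V, V_3 = 0.0135 V
Part 1:
  Read off the nodal solution: V_1 = 0.02025 V
Part 2:
  I_R1 = (V_0 - V_1)/R1 = (5 - 0.02025)/24000 = 0.0002075 A
  Magnitude: I_R1 = 0.0002075 A
Part 3:
  I_R1 = (V_0 - V_1)/R1 = (5 - 0.02025)/24000 = 0.0002075 A
  P_R1 = I_R1² × R1 = (0.0002075)² × 24000 = 0.001033 W
Part 4:
  Power in each resistor, P = (ΔV)²/R:
    P_R1 = (5 - 0.02025)²/24000 = 0.001033 W
    P_R2 = (0.02025 - 0)²/100 = 0.0000041 W
    P_R3 = (0.02025 - 0.01375)²/1300 = 0.00000003248 W
    P_R4 = (0.01375 - 0.0135)²/51 = 0.000000001274 W
    P_R5 = (0.0135 - 0)²/2700 = 0.00000006746 W
  P_total = P_R1 + P_R2 + P_R3 + P_R4 + P_R5 = 0.001037 W

Final answers:
1. V_1 = 0.02025 V
2. I_R1 = 0.0002075 A
3. P_R1 = 0.001033 W
4. P_total = 0.001037 W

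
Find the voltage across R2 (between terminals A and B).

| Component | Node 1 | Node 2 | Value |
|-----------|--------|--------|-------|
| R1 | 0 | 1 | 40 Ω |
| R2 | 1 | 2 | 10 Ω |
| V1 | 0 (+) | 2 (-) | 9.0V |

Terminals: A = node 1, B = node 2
R1 and R2 are in series across V1 (node 0 → node 1 → node 2), and the output A–B is taken across R2, so this is a voltage divider.
Series current: I = V1/(R1 + R2) = 9/(40 + 10) = 9/50 = 0.18 A
V_R2 = I × R2 = V1 × R2/(R1 + R2) = 9 × 10/50 = 1.8 V

Final answer: 1.8 V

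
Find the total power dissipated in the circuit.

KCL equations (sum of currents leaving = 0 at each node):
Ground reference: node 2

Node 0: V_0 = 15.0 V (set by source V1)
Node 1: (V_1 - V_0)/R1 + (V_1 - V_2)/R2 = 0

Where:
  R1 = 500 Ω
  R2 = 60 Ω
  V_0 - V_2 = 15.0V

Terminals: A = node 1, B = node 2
Nodal analysis, taking node 2 as the 0 V reference.
Source V1 fixes V_0 = 15 V.
KCL at each unknown node (sum of currents leaving = 0; resistances in Ω):
  Node 1: (V_1 - 15)/500 + (V_1 - 0)/60 = 0
Collecting terms: 0.01867 × V_1 = 0.03  =>  V_1 = 1.607 V
Power in each resistor, P = (ΔV)²/R:
  P_R1 = (15 - 1.607)²/500 = 0.3587 W
  P_R2 = (1.607 - 0)²/60 = 0.04305 W
P_total = P_R1 + P_R2 = 0.4018 W

Final answer: 0.4018 W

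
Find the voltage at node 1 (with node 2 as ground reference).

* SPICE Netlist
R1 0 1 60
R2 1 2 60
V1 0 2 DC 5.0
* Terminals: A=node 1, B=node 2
Nodal analysis, taking node 2 as the 0 V reference.
Source V1 fixes V_0 = 5 V.
KCL at each unknown node (sum of currents leaving = 0; resistances in Ω):
  Node 1: (V_1 - 5)/60 + (V_1 - 0)/60 = 0
Collecting terms: 0.03333 × V_1 = 0.08333  =>  V_1 = 2.5 V
The requested potential is V_1 = 2.5 V.

Final answer: V_1 = 2.5 V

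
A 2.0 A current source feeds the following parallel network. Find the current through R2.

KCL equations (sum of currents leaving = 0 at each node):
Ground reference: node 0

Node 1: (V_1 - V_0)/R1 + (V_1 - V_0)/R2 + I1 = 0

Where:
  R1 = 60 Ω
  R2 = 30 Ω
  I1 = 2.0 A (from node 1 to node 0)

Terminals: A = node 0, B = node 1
All resistors sit directly between nodes 0 and 1, so they are in parallel and share one voltage V; the full source current 2 A splits among them.
1/R_par = 1/60 + 1/30 = 0.05 S  =>  R_par = 20 Ω
V = I × R_par = 2 × 20 = 40 V
I_R2 = V/R2 = 40/30 = 1.333 A

Final answer: 1.333 A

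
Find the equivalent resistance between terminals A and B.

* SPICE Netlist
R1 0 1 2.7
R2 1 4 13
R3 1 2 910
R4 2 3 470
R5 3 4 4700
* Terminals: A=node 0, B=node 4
Reduce the network between node 0 (A) and node 4 (B) by series/parallel combination:
  Rs1 = R3 + R4 (series, joined only at node 2) = 910 + 470 = 1380 Ω
  Rs2 = R5 + Rs1 (series, joined only at node 3) = 4700 + 1380 = 6080 Ω
  Rp1 = R2 ‖ Rs2 (parallel, both between nodes 1 and 4) = 1/(1/13 + 1/6080) = 12.97 Ω
  Rs3 = R1 + Rp1 (series, joined only at node 1) = 2.7 + 12.97 = 15.67 Ω
R_eq = 15.67 Ω

Final answer: 15.67 Ω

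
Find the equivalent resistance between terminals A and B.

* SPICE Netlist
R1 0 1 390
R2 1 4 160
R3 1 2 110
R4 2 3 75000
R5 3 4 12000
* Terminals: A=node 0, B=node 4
Reduce the network between node 0 (A) and node 4 (B) by series/parallel combination:
  Rs1 = R3 + R4 (series, joined only at node 2) = 110 + 75000 = 75110 Ω
  Rs2 = R5 + Rs1 (series, joined only at node 3) = 12000 + 75110 = 87110 Ω
  Rp1 = R2 ‖ Rs2 (parallel, both between nodes 1 and 4) = 1/(1/160 + 1/87110) = 159.7 Ω
  Rs3 = R1 + Rp1 (series, joined only at node 1) = 390 + 159.7 = 549.7 Ω
R_eq = 549.7 Ω

Final answer: 549.7 Ω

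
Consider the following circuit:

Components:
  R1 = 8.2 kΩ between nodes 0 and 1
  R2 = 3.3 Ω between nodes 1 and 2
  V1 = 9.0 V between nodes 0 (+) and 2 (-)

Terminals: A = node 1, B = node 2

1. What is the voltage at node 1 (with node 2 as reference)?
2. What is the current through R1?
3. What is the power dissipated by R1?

Nodal analysis, taking node 2 as the 0 V reference.
Source V1 fixes V_0 = 9 V.
KCL at each unknown node (sum of currents leaving = 0; resistances in Ω):
  Node 1: (V_1 - 9)/8200 + (V_1 - 0)/3.3 = 0
Collecting terms: 0.3032 × V_1 = 0.001098  =>  V_1 = 0.00362 V
Part 1:
  Read off the nodal solution: V_1 = 0.00362 V
Part 2:
  I_R1 = (V_0 - V_1)/R1 = (9 - 0.00362)/8200 = 0.001097 A
  Magnitude: I_R1 = 0.001097 A
Part 3:
  I_R1 = (V_0 - V_1)/R1 = (9 - 0.00362)/8200 = 0.001097 A
  P_R1 = I_R1² × R1 = (0.001097)² × 8200 = 0.00987 W

Final answers:
1. V_1 = 0.00362 V
2. I_R1 = 0.001097 A
3. P_R1 = 0.00987 W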